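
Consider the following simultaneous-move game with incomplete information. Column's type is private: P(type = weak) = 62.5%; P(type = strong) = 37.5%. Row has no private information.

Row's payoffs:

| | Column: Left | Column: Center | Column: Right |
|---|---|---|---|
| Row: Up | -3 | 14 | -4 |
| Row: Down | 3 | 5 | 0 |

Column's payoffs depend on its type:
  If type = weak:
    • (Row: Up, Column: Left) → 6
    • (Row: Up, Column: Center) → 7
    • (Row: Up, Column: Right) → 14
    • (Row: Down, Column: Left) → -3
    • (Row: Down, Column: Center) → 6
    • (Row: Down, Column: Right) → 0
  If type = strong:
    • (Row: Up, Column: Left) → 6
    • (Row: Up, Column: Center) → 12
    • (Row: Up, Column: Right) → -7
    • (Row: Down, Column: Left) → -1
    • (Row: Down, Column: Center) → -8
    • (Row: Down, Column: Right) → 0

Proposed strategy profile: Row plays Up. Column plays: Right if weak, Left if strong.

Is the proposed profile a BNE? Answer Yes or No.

A profile is a BNE iff every type of every player is best-responding given beliefs about the other side.
Row plays Up: E[Up] = 0.625·(-4) + 0.375·(-3) = -3.625; E[Down] = 1.125. Not best-responding. ✗
Column (type weak), facing Up: Left gives 6, Center gives 7, Right gives 14. Proposed Right is best. ✓
Column (type strong), facing Up: Left gives 6, Center gives 12, Right gives -7. Proposed Left is not best — profitable deviation exists. ✗

No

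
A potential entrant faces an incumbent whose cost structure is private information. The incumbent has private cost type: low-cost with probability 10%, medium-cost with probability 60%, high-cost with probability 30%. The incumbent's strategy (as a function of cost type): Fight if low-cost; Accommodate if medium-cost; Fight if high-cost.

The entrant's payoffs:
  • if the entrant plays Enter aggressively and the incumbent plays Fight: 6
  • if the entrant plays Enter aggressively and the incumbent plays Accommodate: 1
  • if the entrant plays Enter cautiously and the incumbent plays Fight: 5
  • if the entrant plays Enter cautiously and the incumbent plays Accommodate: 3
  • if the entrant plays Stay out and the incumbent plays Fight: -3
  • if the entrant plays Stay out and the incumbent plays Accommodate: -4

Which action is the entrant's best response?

Compute the entrant's expected payoff for each action, taking the expectation over the incumbent's type.
E[Enter aggressively] = 0.1·(6) + 0.6·(1) + 0.3·(6) = 3
E[Enter cautiously] = 0.1·(5) + 0.6·(3) + 0.3·(5) = 3.8
E[Stay out] = 0.1·(-3) + 0.6·(-4) + 0.3·(-3) = -3.6
Best response: Enter cautiously (3.8 is the largest).

Enter cautiously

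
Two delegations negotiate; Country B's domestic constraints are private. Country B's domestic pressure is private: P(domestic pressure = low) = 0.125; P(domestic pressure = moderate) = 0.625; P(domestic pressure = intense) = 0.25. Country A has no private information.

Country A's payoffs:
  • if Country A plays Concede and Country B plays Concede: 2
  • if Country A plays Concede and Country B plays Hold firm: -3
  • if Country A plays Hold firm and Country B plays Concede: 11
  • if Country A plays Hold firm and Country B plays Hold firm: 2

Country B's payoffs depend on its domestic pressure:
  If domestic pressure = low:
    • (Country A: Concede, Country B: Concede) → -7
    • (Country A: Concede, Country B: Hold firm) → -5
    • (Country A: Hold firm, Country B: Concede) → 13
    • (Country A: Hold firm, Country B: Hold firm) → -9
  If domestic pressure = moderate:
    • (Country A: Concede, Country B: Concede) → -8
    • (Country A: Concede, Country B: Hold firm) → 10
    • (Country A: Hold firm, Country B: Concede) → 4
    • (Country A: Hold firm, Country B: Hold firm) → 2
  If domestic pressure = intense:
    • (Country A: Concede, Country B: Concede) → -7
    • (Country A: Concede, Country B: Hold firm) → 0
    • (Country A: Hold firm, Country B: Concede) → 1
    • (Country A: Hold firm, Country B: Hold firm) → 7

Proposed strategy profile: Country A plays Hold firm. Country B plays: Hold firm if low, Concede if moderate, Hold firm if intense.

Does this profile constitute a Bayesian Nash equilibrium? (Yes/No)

Country A plays Hold firm: E[Hold firm] = 0.125·(2) + 0.625·(11) + 0.25·(2) = 7.625; E[Concede] = 0.125. Best-responding. ✓
Country B (domestic pressure low), facing Hold firm: Concede gives 13, Hold firm gives -9. Proposed Hold firm is not best — profitable deviation exists. ✗
Country B (domestic pressure moderate), facing Hold firm: Concede gives 4, Hold firm gives 2. Proposed Concede is best. ✓
Country B (domestic pressure intense), facing Hold firm: Concede gives 1, Hold firm gives 7. Proposed Hold firm is best. ✓

No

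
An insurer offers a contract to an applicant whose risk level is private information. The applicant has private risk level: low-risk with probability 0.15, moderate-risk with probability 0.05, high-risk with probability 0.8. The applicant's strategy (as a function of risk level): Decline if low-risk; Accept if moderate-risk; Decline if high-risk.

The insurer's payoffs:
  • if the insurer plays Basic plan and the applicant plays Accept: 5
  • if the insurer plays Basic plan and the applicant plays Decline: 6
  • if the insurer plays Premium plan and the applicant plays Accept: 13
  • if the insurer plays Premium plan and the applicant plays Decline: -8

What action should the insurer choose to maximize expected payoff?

Compute the insurer's expected payoff for each action, taking the expectation over the applicant's type.
E[Basic plan] = 0.15·(6) + 0.05·(5) + 0.8·(6) = 5.95
E[Premium plan] = 0.15·(-8) + 0.05·(13) + 0.8·(-8) = -6.95
Best response: Basic plan (5.95 is the largest).

Basic plan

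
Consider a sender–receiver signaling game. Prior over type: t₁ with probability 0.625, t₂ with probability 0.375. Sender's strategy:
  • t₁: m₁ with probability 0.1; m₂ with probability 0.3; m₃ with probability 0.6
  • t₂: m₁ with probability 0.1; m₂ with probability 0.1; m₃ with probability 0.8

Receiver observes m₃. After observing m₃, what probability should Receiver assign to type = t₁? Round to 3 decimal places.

Apply Bayes' rule using the sender's strategy as the likelihood.
P(m₃) = 0.625·0.6 + 0.375·0.8 = 0.675
P(t₁ | m₃) = (0.625·0.6) / 0.675 = 0.375 / 0.675 = 0.555556

0.556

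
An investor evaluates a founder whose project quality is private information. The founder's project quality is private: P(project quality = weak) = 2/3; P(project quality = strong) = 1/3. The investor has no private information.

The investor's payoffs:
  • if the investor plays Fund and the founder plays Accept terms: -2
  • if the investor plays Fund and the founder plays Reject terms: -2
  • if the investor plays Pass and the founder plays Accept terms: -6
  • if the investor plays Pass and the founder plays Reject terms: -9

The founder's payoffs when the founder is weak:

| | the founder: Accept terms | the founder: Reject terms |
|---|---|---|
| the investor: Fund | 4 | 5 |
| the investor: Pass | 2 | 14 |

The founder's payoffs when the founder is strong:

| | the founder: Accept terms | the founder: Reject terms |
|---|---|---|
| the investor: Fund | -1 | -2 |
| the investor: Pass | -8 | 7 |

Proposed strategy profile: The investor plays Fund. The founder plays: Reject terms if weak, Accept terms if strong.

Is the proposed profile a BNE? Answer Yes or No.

The investor plays Fund: E[Fund] = 2/3·(-2) + 1/3·(-2) = -2; E[Pass] = -8. Best-responding. ✓
The founder (project quality weak), facing Fund: Accept terms gives 4, Reject terms gives 5. Proposed Reject terms is best. ✓
The founder (project quality strong), facing Fund: Accept terms gives -1, Reject terms gives -2. Proposed Accept terms is best. ✓

Yes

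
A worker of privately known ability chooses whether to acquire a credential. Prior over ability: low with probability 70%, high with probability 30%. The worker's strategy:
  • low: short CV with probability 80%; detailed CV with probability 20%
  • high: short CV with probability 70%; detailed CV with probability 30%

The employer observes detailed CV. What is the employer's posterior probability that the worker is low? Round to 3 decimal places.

0.609

P(detailed CV) = 0.7·0.2 + 0.3·0.3 = 0.23
P(low | detailed CV) = (0.7·0.2) / 0.23 = 0.14 / 0.23 = 0.608696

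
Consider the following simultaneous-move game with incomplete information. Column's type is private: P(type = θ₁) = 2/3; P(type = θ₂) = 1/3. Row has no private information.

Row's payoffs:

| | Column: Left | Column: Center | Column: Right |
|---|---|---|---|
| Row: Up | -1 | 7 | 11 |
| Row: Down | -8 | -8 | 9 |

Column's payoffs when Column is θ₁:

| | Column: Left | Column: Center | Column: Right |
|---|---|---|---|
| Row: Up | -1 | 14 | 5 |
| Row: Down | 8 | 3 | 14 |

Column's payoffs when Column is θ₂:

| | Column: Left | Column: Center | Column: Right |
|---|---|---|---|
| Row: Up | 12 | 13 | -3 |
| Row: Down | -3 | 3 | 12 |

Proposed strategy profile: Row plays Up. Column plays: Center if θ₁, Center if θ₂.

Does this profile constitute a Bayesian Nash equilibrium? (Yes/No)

Row plays Up: E[Up] = 2/3·(7) + 1/3·(7) = 7; E[Down] = -8. Best-responding. ✓
Column (type θ₁), facing Up: Left gives -1, Center gives 14, Right gives 5. Proposed Center is best. ✓
Column (type θ₂), facing Up: Left gives 12, Center gives 13, Right gives -3. Proposed Center is best. ✓

Yes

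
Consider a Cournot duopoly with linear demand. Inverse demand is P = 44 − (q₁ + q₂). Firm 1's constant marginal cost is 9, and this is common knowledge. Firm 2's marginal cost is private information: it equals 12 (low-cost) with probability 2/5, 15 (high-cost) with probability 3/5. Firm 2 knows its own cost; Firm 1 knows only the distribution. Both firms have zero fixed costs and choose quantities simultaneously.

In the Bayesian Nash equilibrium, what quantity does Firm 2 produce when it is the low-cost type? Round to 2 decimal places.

Type-c best response for Firm 2: q₂(c) = (44 − c)/2 − q₁/2.
Firm 1 maximizes expected profit; its first-order condition is 44 − 2q₁ − E[q₂] − 9 = 0.
Substituting E[q₂] and solving: E[c₂] = 13.8, so q₁ = (44 − 2·9 + 13.8)/3 = 13.2667.
q₂(low-cost) = (44 − 12 − 13.2667)/2 = 9.36667.

9.37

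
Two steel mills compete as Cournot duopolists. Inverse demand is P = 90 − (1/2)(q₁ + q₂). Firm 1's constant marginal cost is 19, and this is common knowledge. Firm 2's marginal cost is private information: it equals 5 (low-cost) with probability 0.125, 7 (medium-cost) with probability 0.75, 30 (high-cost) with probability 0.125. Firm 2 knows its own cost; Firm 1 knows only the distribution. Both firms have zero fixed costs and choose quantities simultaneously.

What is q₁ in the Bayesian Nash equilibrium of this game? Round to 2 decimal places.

41.08

Type-c best response for Firm 2: q₂(c) = (90 − c) − q₁/2.
Firm 1 maximizes expected profit; its first-order condition is 90 − q₁ − (1/2)E[q₂] − 19 = 0.
Substituting E[q₂] and solving: E[c₂] = 9.625, so q₁ = (90 − 2·19 + 9.625)/(3/2) = 41.0833.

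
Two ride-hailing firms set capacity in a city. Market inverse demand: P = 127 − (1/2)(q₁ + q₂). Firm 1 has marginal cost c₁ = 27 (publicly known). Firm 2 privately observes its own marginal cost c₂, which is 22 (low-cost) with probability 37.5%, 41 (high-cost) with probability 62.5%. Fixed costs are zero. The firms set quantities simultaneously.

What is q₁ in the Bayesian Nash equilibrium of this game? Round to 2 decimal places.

71.25

Type-c best response for Firm 2: q₂(c) = (127 − c) − q₁/2.
Firm 1 maximizes expected profit; its first-order condition is 127 − q₁ − (1/2)E[q₂] − 27 = 0.
Substituting E[q₂] and solving: E[c₂] = 33.875, so q₁ = (127 − 2·27 + 33.875)/(3/2) = 71.25.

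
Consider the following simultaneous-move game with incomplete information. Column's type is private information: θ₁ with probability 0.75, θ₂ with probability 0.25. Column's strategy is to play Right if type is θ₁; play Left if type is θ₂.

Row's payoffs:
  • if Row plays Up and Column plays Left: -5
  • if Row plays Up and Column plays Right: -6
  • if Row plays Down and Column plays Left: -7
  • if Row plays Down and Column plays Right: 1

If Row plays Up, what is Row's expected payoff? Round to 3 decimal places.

-5.750

E[Up] = 0.75·(-6) + 0.25·(-5) = (-4.5) + (-1.25) = -5.75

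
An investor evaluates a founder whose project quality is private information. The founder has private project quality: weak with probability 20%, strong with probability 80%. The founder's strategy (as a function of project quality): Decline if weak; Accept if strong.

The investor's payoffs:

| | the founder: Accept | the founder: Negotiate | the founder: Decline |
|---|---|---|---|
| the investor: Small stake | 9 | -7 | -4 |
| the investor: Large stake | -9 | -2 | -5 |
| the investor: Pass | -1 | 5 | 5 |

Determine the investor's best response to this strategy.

Small stake

E[Small stake] = 0.2·(-4) + 0.8·(9) = 6.4
E[Large stake] = 0.2·(-5) + 0.8·(-9) = -8.2
E[Pass] = 0.2·(5) + 0.8·(-1) = 0.2
Best response: Small stake (6.4 is the largest).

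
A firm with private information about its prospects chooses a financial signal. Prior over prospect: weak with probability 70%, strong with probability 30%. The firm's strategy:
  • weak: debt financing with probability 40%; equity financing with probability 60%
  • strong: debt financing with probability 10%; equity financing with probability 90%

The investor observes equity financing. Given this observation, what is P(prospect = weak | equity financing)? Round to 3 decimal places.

P(equity financing) = 0.7·0.6 + 0.3·0.9 = 0.69
P(weak | equity financing) = (0.7·0.6) / 0.69 = 0.42 / 0.69 = 0.608696

0.609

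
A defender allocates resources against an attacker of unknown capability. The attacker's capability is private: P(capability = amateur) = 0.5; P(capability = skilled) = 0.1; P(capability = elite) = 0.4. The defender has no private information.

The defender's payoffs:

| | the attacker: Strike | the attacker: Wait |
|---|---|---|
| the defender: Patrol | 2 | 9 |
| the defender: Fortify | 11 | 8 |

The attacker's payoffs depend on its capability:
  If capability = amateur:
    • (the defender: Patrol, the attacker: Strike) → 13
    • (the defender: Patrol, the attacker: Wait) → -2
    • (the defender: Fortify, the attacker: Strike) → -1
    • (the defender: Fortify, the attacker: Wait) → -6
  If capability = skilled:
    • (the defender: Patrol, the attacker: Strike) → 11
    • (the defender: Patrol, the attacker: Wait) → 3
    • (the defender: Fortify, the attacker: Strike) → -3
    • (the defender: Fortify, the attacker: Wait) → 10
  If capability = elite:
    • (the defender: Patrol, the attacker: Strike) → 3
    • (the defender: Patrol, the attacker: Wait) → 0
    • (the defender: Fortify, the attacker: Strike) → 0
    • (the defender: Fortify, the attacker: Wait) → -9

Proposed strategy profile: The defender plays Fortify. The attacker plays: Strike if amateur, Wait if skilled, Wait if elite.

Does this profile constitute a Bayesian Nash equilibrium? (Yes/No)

No

The defender plays Fortify: E[Fortify] = 0.5·(11) + 0.1·(8) + 0.4·(8) = 9.5; E[Patrol] = 5.5. Best-responding. ✓
The attacker (capability amateur), facing Fortify: Strike gives -1, Wait gives -6. Proposed Strike is best. ✓
The attacker (capability skilled), facing Fortify: Strike gives -3, Wait gives 10. Proposed Wait is best. ✓
The attacker (capability elite), facing Fortify: Strike gives 0, Wait gives -9. Proposed Wait is not best — profitable deviation exists. ✗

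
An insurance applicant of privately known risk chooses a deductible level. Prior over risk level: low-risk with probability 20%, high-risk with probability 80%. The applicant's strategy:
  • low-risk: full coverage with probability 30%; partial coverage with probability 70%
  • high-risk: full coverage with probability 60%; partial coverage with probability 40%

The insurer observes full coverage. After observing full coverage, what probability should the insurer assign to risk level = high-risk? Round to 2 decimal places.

Apply Bayes' rule using the sender's strategy as the likelihood.
P(full coverage) = 0.2·0.3 + 0.8·0.6 = 0.54
P(high-risk | full coverage) = (0.8·0.6) / 0.54 = 0.48 / 0.54 = 0.888889

0.89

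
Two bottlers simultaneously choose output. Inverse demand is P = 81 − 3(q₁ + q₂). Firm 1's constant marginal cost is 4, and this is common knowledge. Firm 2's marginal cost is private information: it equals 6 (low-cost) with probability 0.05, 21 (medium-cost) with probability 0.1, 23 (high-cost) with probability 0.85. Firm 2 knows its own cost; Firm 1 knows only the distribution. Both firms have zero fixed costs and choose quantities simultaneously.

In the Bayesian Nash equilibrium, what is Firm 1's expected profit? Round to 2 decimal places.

Type-c best response for Firm 2: q₂(c) = (81 − c)/6 − q₁/2.
Firm 1 maximizes expected profit; its first-order condition is 81 − 6q₁ − 3E[q₂] − 4 = 0.
Substituting E[q₂] and solving: E[c₂] = 21.95, so q₁ = (81 − 2·4 + 21.95)/9 = 10.55.
E[P] = 81 − 3·(q₁ + E[q₂]) = 35.65; Firm 1's expected profit = (E[P] − 4)·q₁ = (35.65 − 4)·10.55 = 333.908.

333.91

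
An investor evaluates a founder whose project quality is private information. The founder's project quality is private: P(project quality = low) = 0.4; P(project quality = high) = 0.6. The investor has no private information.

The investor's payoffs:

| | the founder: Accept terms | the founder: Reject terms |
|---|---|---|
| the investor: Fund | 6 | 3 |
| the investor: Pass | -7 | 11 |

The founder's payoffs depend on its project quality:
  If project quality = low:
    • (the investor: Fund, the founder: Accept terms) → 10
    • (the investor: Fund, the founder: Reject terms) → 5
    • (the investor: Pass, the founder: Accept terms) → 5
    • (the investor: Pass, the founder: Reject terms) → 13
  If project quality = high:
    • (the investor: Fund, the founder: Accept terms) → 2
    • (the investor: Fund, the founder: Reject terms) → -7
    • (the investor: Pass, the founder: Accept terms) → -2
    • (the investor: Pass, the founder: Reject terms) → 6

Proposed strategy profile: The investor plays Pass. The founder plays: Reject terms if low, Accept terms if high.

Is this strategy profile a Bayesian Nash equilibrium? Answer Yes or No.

No

The investor plays Pass: E[Pass] = 0.4·(11) + 0.6·(-7) = 0.2; E[Fund] = 4.8. Not best-responding. ✗
The founder (project quality low), facing Pass: Accept terms gives 5, Reject terms gives 13. Proposed Reject terms is best. ✓
The founder (project quality high), facing Pass: Accept terms gives -2, Reject terms gives 6. Proposed Accept terms is not best — profitable deviation exists. ✗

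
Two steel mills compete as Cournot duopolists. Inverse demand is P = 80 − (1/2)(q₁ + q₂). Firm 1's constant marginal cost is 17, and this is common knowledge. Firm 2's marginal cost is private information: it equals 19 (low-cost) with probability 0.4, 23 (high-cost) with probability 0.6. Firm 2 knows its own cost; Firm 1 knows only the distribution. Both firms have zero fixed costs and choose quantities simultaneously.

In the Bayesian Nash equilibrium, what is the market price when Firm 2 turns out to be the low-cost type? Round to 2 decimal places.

Type-c best response for Firm 2: q₂(c) = (80 − c) − q₁/2.
Firm 1 maximizes expected profit; its first-order condition is 80 − q₁ − (1/2)E[q₂] − 17 = 0.
Substituting E[q₂] and solving: E[c₂] = 21.4, so q₁ = (80 − 2·17 + 21.4)/(3/2) = 44.9333.
q₂(low-cost) = 38.5333, so P = 80 − (1/2)·(44.9333 + 38.5333) = 38.2667.

38.27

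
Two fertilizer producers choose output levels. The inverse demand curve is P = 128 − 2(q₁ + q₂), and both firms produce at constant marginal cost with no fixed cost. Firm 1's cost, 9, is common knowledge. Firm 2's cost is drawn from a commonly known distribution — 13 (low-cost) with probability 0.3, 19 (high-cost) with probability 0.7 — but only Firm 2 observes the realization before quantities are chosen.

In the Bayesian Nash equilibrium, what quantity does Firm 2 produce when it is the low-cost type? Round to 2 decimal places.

Firm 2 with cost c maximizes (128 − 2(q₁+q₂) − c)·q₂, giving q₂(c) = (128 − c − 2q₁)/4.
E[c₂] = 0.3·13 + 0.7·19 = 17.2
Firm 1's FOC against E[q₂] yields q₁ = (128 − 2·9 + E[c₂])/6 = (128 − 18 + 17.2)/6 = 21.2.
q₂(low-cost) = (128 − 13 − 2·21.2)/4 = 18.15.

18.15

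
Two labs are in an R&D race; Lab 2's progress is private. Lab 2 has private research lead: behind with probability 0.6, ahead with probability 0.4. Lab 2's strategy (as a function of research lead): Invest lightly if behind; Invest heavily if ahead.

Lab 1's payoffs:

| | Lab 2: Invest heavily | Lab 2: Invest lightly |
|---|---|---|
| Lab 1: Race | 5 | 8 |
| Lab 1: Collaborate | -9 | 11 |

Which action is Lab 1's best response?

Race

E[Race] = 0.6·(8) + 0.4·(5) = 6.8
E[Collaborate] = 0.6·(11) + 0.4·(-9) = 3
Best response: Race (6.8 is the largest).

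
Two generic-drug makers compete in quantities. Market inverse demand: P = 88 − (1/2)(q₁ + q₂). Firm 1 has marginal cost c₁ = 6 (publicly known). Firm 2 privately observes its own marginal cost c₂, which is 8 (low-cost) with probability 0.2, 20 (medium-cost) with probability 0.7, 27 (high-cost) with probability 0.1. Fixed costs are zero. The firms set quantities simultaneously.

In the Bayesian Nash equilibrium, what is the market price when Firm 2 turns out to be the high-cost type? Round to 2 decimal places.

Firm 2 with cost c maximizes (88 − (1/2)(q₁+q₂) − c)·q₂, giving q₂(c) = (88 − c − (1/2)q₁).
E[c₂] = 0.2·8 + 0.7·20 + 0.1·27 = 18.3
Firm 1's FOC against E[q₂] yields q₁ = (88 − 2·6 + E[c₂])/(3/2) = (88 − 12 + 18.3)/(3/2) = 62.8667.
q₂(high-cost) = 29.5667, so P = 88 − (1/2)·(62.8667 + 29.5667) = 41.7833.

41.78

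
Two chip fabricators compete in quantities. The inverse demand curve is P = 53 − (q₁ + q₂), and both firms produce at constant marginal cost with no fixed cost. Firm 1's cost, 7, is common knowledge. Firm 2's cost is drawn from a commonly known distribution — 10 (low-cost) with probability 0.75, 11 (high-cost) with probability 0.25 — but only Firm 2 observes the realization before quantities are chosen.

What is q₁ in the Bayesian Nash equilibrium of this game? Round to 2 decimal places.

Each type of Firm 2 best-responds to q₁; Firm 1 best-responds to the expected q₂ over Firm 2's types.
Firm 2 with cost c maximizes (53 − (q₁+q₂) − c)·q₂, giving q₂(c) = (53 − c − q₁)/2.
E[c₂] = 0.75·10 + 0.25·11 = 10.25
Firm 1's FOC against E[q₂] yields q₁ = (53 − 2·7 + E[c₂])/3 = (53 − 14 + 10.25)/3 = 16.4167.

16.42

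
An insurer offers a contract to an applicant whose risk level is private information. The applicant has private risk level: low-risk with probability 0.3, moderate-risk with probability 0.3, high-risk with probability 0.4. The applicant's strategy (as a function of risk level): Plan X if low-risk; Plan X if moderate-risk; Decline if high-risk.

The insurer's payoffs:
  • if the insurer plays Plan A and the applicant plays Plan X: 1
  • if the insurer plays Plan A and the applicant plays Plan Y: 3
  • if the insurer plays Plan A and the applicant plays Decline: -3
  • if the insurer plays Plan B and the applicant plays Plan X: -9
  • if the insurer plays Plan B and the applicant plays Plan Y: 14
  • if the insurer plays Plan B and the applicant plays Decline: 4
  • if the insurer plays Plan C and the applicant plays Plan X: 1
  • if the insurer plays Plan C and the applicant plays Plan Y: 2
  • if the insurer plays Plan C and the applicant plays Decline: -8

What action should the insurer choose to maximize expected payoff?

Plan A

E[Plan A] = 0.3·(1) + 0.3·(1) + 0.4·(-3) = -0.6
E[Plan B] = 0.3·(-9) + 0.3·(-9) + 0.4·(4) = -3.8
E[Plan C] = 0.3·(1) + 0.3·(1) + 0.4·(-8) = -2.6
Best response: Plan A (-0.6 is the largest).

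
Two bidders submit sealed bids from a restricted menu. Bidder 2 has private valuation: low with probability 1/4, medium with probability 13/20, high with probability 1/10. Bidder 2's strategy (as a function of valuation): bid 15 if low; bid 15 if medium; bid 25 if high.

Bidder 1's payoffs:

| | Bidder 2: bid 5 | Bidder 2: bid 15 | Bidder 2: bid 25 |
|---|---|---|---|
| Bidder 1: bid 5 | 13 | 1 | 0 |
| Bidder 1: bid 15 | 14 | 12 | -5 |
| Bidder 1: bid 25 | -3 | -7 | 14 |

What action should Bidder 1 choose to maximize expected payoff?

bid 15

E[bid 5] = 1/4·(1) + 13/20·(1) + 1/10·(0) = 9/10
E[bid 15] = 1/4·(12) + 13/20·(12) + 1/10·(-5) = 103/10
E[bid 25] = 1/4·(-7) + 13/20·(-7) + 1/10·(14) = -49/10
Best response: bid 15 (103/10 is the largest).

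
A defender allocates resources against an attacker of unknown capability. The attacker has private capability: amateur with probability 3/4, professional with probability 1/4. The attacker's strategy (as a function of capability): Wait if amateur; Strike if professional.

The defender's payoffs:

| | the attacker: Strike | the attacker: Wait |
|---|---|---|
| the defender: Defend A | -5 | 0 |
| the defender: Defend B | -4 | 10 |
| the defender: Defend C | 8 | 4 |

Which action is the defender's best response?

Defend B

E[Defend A] = 3/4·(0) + 1/4·(-5) = -5/4
E[Defend B] = 3/4·(10) + 1/4·(-4) = 13/2
E[Defend C] = 3/4·(4) + 1/4·(8) = 5
Best response: Defend B (13/2 is the largest).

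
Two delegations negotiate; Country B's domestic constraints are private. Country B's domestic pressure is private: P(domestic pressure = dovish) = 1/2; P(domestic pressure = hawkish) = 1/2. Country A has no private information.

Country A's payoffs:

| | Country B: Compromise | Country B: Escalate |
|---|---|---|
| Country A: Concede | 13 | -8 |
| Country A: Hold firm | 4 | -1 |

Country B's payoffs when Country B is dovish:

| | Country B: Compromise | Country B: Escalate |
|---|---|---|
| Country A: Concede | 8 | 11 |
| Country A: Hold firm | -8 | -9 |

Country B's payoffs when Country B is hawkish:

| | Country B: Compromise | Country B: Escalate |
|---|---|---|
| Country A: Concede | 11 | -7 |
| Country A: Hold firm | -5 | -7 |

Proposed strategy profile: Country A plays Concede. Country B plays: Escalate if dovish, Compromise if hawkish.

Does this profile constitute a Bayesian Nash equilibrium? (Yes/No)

Yes

Country A plays Concede: E[Concede] = 1/2·(-8) + 1/2·(13) = 5/2; E[Hold firm] = 3/2. Best-responding. ✓
Country B (domestic pressure dovish), facing Concede: Compromise gives 8, Escalate gives 11. Proposed Escalate is best. ✓
Country B (domestic pressure hawkish), facing Concede: Compromise gives 11, Escalate gives -7. Proposed Compromise is best. ✓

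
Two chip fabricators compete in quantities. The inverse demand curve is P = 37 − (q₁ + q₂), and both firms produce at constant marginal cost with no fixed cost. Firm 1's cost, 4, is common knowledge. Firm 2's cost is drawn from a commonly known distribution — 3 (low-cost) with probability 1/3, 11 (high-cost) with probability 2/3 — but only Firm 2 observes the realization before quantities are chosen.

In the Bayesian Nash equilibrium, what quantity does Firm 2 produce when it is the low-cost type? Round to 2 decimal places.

10.78

Firm 2 with cost c maximizes (37 − (q₁+q₂) − c)·q₂, giving q₂(c) = (37 − c − q₁)/2.
E[c₂] = 1/3·3 + 2/3·11 = 8.33333
Firm 1's FOC against E[q₂] yields q₁ = (37 − 2·4 + E[c₂])/3 = (37 − 8 + 8.33333)/3 = 12.4444.
q₂(low-cost) = (37 − 3 − 12.4444)/2 = 10.7778.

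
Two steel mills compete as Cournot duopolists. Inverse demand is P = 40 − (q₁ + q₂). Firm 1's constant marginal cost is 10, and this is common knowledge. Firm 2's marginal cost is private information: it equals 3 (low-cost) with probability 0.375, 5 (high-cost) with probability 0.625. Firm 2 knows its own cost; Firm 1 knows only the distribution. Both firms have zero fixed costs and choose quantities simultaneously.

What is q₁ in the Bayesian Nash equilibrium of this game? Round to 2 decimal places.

Each type of Firm 2 best-responds to q₁; Firm 1 best-responds to the expected q₂ over Firm 2's types.
Firm 2 with cost c maximizes (40 − (q₁+q₂) − c)·q₂, giving q₂(c) = (40 − c − q₁)/2.
E[c₂] = 0.375·3 + 0.625·5 = 4.25
Firm 1's FOC against E[q₂] yields q₁ = (40 − 2·10 + E[c₂])/3 = (40 − 20 + 4.25)/3 = 8.08333.

8.08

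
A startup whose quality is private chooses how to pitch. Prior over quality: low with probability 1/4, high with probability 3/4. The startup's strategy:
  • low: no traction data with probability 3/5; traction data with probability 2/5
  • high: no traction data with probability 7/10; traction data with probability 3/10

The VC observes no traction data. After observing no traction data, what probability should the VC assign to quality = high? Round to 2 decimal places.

Apply Bayes' rule using the sender's strategy as the likelihood.
P(no traction data) = (1/4)·(3/5) + (3/4)·(7/10) = 27/40
P(high | no traction data) = ((3/4)·(7/10)) / (27/40) = (21/40) / (27/40) = 7/9

0.78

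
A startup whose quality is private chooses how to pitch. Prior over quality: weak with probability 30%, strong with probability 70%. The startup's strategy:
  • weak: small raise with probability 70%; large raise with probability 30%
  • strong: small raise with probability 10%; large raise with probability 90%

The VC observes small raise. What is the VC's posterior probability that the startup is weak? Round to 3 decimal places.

0.750

P(small raise) = 0.3·0.7 + 0.7·0.1 = 0.28
P(weak | small raise) = (0.3·0.7) / 0.28 = 0.21 / 0.28 = 0.75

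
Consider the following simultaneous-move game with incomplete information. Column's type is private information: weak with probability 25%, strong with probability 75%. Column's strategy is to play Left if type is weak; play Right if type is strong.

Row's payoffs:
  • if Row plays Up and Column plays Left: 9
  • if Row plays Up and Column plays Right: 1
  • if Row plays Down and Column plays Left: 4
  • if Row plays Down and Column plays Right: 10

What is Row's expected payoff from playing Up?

3

E[Up] = 0.25·9 + 0.75·1 = 2.25 + 0.75 = 3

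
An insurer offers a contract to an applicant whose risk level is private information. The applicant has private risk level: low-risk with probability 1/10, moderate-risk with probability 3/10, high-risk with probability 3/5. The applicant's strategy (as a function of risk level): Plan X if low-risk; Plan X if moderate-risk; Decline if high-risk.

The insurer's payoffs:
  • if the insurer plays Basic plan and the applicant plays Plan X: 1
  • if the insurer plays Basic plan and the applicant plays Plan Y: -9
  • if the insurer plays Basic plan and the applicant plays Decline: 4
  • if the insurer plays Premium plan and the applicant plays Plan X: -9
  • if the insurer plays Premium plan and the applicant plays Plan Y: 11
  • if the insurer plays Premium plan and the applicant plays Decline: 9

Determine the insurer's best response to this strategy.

Basic plan

Compute the insurer's expected payoff for each action, taking the expectation over the applicant's type.
E[Basic plan] = 1/10·(1) + 3/10·(1) + 3/5·(4) = 14/5
E[Premium plan] = 1/10·(-9) + 3/10·(-9) + 3/5·(9) = 9/5
Best response: Basic plan (14/5 is the largest).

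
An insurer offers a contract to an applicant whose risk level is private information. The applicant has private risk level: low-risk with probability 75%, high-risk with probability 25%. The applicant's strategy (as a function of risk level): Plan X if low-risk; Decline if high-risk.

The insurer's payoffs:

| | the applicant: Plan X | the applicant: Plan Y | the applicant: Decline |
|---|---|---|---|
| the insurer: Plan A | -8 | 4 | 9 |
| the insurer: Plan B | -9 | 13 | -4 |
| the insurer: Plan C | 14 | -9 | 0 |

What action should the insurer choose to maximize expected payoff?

E[Plan A] = 0.75·(-8) + 0.25·(9) = -3.75
E[Plan B] = 0.75·(-9) + 0.25·(-4) = -7.75
E[Plan C] = 0.75·(14) + 0.25·(0) = 10.5
Best response: Plan C (10.5 is the largest).

Plan C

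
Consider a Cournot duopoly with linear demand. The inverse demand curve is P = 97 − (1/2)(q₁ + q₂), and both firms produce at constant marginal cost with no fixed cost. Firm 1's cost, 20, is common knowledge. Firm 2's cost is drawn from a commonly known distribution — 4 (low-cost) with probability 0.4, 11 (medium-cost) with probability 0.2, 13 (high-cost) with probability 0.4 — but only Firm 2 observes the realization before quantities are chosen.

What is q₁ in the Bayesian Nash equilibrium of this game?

44

Type-c best response for Firm 2: q₂(c) = (97 − c) − q₁/2.
Firm 1 maximizes expected profit; its first-order condition is 97 − q₁ − (1/2)E[q₂] − 20 = 0.
Substituting E[q₂] and solving: E[c₂] = 9, so q₁ = (97 − 2·20 + 9)/(3/2) = 44.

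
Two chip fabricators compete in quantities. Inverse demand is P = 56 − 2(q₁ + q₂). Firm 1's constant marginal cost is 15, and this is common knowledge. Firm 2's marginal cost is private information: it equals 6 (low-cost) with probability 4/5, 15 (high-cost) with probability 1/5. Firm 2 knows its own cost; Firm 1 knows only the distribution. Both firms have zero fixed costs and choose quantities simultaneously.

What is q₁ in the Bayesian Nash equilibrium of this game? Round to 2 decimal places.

5.63

Type-c best response for Firm 2: q₂(c) = (56 − c)/4 − q₁/2.
Firm 1 maximizes expected profit; its first-order condition is 56 − 4q₁ − 2E[q₂] − 15 = 0.
Substituting E[q₂] and solving: E[c₂] = 7.8, so q₁ = (56 − 2·15 + 7.8)/6 = 5.63333.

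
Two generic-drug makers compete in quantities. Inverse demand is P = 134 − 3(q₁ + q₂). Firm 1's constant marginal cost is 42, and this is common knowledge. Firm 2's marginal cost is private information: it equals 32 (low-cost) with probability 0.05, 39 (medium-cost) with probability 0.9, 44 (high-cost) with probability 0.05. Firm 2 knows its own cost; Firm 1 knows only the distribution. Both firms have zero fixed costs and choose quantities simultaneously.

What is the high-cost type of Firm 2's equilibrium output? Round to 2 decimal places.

10.06

Each type of Firm 2 best-responds to q₁; Firm 1 best-responds to the expected q₂ over Firm 2's types.
Firm 2 with cost c maximizes (134 − 3(q₁+q₂) − c)·q₂, giving q₂(c) = (134 − c − 3q₁)/6.
E[c₂] = 0.05·32 + 0.9·39 + 0.05·44 = 38.9
Firm 1's FOC against E[q₂] yields q₁ = (134 − 2·42 + E[c₂])/9 = (134 − 84 + 38.9)/9 = 9.87778.
q₂(high-cost) = (134 − 44 − 3·9.87778)/6 = 10.0611.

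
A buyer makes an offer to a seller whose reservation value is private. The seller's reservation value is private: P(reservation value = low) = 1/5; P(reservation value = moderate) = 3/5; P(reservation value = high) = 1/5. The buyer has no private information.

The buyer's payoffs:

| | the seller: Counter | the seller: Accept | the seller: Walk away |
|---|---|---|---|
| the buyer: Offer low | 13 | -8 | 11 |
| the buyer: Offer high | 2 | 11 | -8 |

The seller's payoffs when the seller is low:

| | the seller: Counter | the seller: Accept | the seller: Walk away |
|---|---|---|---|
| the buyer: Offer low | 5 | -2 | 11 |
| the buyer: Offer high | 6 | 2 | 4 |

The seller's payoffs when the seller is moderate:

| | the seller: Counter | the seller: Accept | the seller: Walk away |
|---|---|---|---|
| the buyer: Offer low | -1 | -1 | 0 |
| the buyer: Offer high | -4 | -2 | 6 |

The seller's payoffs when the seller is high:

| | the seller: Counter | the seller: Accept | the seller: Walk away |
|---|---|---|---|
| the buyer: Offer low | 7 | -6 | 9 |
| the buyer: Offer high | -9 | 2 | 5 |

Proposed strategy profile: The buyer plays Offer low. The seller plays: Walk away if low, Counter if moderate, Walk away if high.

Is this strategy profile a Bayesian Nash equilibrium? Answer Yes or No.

No

A profile is a BNE iff every type of every player is best-responding given beliefs about the other side.
The buyer plays Offer low: E[Offer low] = 1/5·(11) + 3/5·(13) + 1/5·(11) = 61/5; E[Offer high] = -2. Best-responding. ✓
The seller (reservation value low), facing Offer low: Counter gives 5, Accept gives -2, Walk away gives 11. Proposed Walk away is best. ✓
The seller (reservation value moderate), facing Offer low: Counter gives -1, Accept gives -1, Walk away gives 0. Proposed Counter is not best — profitable deviation exists. ✗
The seller (reservation value high), facing Offer low: Counter gives 7, Accept gives -6, Walk away gives 9. Proposed Walk away is best. ✓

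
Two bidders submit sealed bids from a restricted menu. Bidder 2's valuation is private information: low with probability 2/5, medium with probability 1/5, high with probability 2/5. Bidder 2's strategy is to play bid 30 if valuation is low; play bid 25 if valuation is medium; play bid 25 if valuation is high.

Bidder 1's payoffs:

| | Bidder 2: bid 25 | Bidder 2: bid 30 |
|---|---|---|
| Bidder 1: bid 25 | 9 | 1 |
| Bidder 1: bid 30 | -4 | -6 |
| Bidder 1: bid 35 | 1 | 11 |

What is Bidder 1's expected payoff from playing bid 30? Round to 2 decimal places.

-4.80

E[bid 30] = 2/5·(-6) + 1/5·(-4) + 2/5·(-4) = (-12/5) + (-4/5) + (-8/5) = -24/5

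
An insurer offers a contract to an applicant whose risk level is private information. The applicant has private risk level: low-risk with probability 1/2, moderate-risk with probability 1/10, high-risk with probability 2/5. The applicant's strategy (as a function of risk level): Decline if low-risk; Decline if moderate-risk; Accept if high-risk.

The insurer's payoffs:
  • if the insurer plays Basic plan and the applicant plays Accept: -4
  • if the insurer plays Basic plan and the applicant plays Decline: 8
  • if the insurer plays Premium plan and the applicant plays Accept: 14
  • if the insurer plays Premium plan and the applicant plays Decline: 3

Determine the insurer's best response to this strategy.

Compute the insurer's expected payoff for each action, taking the expectation over the applicant's type.
E[Basic plan] = 1/2·(8) + 1/10·(8) + 2/5·(-4) = 16/5
E[Premium plan] = 1/2·(3) + 1/10·(3) + 2/5·(14) = 37/5
Best response: Premium plan (37/5 is the largest).

Premium plan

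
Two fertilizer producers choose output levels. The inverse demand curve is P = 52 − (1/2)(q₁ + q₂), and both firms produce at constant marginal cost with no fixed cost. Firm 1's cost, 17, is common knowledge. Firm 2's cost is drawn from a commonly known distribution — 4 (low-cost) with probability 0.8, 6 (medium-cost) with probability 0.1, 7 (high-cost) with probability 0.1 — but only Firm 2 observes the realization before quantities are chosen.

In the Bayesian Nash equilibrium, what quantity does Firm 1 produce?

15

Type-c best response for Firm 2: q₂(c) = (52 − c) − q₁/2.
Firm 1 maximizes expected profit; its first-order condition is 52 − q₁ − (1/2)E[q₂] − 17 = 0.
Substituting E[q₂] and solving: E[c₂] = 4.5, so q₁ = (52 − 2·17 + 4.5)/(3/2) = 15.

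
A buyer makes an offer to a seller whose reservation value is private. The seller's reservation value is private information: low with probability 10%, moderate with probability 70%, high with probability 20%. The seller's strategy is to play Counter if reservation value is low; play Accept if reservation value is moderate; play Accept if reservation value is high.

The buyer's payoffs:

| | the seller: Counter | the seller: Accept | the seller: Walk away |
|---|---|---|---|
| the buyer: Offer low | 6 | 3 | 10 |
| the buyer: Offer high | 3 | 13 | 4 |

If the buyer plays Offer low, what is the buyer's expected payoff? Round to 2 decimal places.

E[Offer low] = 0.1·6 + 0.7·3 + 0.2·3 = 0.6 + 2.1 + 0.6 = 3.3

3.30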